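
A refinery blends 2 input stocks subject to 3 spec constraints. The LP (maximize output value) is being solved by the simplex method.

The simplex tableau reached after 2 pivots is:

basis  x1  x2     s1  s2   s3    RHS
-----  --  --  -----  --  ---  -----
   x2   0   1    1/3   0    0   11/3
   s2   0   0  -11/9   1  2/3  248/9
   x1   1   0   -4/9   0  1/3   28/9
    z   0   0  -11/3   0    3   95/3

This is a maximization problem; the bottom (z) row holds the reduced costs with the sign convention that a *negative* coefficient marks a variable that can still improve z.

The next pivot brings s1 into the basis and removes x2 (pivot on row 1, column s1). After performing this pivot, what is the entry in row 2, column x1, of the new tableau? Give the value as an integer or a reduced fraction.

Pivot element is row 1, column s1: 1/3.
Normalize row 1: new (row 1, x1) = 0/(1/3) = 0.
row 2 ← row 2 − (-11/9)·(new row 1): 0 − (-11/9)·0 = 0.

0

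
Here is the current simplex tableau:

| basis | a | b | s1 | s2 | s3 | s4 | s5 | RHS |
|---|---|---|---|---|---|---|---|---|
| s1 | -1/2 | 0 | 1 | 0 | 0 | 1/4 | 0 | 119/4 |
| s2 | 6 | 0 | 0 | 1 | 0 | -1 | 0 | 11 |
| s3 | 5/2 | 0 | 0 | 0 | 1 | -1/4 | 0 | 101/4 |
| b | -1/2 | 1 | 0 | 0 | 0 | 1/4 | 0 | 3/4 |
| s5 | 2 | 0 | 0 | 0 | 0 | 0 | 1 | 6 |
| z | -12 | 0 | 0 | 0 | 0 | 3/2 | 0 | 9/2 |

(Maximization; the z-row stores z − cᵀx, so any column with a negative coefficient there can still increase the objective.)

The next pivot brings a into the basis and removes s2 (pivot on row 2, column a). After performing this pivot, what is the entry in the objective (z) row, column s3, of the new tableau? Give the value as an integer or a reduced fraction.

0

Pivot element is row 2, column a: 6.
Normalize row 2: new (row 2, s3) = 0/6 = 0.
z-row ← z-row − (-12)·(new row 2): 0 − (-12)·0 = 0.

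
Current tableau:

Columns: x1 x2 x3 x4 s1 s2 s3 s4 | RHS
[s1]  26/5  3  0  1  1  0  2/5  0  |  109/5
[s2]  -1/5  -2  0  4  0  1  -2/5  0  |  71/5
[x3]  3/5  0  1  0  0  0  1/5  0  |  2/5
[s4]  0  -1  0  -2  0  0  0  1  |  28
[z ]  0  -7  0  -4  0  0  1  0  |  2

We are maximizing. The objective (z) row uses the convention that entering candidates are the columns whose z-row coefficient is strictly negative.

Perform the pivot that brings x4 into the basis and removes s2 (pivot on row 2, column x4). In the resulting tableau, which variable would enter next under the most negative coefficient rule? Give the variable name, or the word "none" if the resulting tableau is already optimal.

Pivot element 4. New z-row = old z-row − (-4)·(row 2/4).
Updated z-row coefficients: x1: -1/5, x2: -9, x3: 0, x4: 0, s1: 0, s2: 1, s3: 3/5, s4: 0.
The most negative is -9 in column x2, so x2 would enter next.

x2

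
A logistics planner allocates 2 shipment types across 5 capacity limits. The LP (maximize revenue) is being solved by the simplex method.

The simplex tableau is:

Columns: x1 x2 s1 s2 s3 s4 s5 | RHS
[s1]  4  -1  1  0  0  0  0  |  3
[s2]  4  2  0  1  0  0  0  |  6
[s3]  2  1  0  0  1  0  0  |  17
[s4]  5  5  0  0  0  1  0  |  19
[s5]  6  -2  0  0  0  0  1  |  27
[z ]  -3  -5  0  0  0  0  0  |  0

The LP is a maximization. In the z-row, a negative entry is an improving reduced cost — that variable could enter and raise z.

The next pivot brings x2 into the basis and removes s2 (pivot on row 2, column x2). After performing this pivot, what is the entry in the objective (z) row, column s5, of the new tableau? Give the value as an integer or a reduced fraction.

Pivot element is row 2, column x2: 2.
Normalize row 2: new (row 2, s5) = 0/2 = 0.
z-row ← z-row − (-5)·(new row 2): 0 − (-5)·0 = 0.

0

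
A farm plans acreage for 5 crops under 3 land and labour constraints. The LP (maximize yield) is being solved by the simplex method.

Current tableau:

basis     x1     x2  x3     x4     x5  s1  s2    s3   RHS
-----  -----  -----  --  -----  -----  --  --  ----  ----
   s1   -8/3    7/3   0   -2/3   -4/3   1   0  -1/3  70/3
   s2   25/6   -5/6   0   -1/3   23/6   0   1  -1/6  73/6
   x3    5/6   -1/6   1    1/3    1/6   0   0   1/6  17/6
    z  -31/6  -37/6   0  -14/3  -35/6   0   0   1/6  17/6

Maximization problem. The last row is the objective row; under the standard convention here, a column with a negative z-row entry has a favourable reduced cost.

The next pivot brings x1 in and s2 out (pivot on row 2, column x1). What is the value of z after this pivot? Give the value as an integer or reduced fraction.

Minimum ratio for x1: (73/6)/(25/6) = 73/25.
z changes by −(z-row coeff of x1)·ratio = −(-31/6)·(73/25) = 2263/150.
New z = 17/6 + (2263/150) = 448/25.

448/25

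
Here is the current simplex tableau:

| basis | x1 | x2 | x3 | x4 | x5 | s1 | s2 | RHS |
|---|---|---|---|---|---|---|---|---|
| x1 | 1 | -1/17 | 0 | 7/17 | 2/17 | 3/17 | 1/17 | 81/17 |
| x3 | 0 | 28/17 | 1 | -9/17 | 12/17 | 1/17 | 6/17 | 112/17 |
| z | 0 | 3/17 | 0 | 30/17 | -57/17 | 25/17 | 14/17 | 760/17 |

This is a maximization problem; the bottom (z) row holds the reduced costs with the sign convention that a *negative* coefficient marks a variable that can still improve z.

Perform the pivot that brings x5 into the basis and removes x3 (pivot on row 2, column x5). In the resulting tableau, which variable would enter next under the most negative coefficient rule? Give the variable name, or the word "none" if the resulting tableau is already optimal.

x4

Pivot element 12/17. New z-row = old z-row − (-57/17)·(row 2/(12/17)).
Updated z-row coefficients: x1: 0, x2: 8, x3: 19/4, x4: -3/4, x5: 0, s1: 7/4, s2: 5/2.
The most negative is -3/4 in column x4, so x4 would enter next.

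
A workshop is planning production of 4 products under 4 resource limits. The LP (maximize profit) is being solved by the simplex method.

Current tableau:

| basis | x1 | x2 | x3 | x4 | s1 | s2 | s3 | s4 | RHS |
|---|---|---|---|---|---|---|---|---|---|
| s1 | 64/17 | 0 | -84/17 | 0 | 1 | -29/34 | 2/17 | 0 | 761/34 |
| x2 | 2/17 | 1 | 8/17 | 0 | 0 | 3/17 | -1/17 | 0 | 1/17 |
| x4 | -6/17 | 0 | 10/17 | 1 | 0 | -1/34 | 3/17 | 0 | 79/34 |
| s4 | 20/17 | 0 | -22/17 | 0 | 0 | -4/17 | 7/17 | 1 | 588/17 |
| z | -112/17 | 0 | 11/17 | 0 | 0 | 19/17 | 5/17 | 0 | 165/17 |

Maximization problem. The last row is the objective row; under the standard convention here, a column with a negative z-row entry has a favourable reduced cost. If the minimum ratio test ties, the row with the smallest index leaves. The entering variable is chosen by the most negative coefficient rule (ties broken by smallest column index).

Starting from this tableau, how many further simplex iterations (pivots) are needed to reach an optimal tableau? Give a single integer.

3

pivot: x1 in, x2 out → z = 13
pivot: s3 in, s1 out → z = 175/4
pivot: x3 in, x4 out → z = 95/2
No improving column remains; optimal.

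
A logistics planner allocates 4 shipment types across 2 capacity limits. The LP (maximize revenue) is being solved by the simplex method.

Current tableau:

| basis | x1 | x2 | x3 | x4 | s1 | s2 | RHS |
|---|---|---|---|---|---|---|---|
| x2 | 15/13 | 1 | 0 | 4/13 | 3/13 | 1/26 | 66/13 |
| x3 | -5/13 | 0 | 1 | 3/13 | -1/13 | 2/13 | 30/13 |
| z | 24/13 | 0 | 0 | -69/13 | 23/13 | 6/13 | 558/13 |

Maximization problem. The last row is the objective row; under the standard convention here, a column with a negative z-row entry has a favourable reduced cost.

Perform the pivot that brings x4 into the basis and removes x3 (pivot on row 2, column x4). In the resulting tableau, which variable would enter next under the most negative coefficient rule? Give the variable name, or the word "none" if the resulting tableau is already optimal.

Pivot element 3/13. New z-row = old z-row − (-69/13)·(row 2/(3/13)).
Updated z-row coefficients: x1: -7, x2: 0, x3: 23, x4: 0, s1: 0, s2: 4.
The most negative is -7 in column x1, so x1 would enter next.

x1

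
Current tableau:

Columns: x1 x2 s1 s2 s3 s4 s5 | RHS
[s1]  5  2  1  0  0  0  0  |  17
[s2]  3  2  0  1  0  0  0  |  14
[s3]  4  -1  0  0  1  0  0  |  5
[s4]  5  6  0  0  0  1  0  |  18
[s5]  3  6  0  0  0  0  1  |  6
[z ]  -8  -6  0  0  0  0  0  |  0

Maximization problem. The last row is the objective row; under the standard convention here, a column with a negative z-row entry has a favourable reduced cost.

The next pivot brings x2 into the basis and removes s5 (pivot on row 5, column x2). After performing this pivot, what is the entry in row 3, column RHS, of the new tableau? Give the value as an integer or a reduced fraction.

Pivot element is row 5, column x2: 6.
Normalize row 5: new (row 5, RHS) = 6/6 = 1.
row 3 ← row 3 − (-1)·(new row 5): 5 − (-1)·1 = 6.

6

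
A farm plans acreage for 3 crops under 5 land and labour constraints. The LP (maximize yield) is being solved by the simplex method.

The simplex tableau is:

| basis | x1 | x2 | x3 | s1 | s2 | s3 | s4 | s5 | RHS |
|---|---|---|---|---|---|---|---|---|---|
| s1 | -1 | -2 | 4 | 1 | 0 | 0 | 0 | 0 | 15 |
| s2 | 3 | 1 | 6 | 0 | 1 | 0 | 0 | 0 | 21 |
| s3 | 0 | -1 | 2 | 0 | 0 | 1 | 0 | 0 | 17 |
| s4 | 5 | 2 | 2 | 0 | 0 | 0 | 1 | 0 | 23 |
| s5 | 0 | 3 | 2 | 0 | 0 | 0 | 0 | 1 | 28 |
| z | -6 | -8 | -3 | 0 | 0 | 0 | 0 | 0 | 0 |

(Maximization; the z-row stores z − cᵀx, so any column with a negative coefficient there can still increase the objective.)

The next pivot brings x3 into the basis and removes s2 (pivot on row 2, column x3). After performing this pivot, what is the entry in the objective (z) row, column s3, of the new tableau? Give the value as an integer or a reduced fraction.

0

Pivot element is row 2, column x3: 6.
Normalize row 2: new (row 2, s3) = 0/6 = 0.
z-row ← z-row − (-3)·(new row 2): 0 − (-3)·0 = 0.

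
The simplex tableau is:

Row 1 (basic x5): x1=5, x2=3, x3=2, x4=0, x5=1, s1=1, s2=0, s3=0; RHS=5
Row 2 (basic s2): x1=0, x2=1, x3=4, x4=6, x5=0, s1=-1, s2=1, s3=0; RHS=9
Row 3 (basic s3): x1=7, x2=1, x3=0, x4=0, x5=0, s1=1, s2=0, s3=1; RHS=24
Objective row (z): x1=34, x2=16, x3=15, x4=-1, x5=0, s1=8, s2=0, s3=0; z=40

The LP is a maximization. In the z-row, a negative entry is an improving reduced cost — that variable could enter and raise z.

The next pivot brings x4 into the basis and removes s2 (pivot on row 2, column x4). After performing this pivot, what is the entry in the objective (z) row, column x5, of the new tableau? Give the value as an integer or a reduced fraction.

0

Pivot element is row 2, column x4: 6.
Normalize row 2: new (row 2, x5) = 0/6 = 0.
z-row ← z-row − (-1)·(new row 2): 0 − (-1)·0 = 0.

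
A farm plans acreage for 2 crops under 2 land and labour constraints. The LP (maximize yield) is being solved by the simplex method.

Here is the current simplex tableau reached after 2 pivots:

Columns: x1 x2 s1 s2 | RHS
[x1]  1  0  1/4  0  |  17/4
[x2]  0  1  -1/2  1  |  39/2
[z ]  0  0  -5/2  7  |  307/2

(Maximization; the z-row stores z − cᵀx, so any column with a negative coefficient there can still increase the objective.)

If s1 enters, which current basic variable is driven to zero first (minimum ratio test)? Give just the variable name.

x1

Ratios: row 1 (x1): (17/4)/(1/4) = 17; row 2 (x2): entry -1/2 ≤ 0, skip.
Minimum ratio 17 is in the x1 row, so x1 leaves.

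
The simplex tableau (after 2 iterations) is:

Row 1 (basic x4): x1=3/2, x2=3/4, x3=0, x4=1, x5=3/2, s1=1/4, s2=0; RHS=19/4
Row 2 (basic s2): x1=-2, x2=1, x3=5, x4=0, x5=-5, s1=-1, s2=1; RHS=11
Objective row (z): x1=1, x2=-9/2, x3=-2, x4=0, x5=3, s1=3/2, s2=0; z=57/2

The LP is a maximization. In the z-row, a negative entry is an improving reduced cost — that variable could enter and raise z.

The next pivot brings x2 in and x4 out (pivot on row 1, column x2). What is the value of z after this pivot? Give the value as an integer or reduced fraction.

Minimum ratio for x2: (19/4)/(3/4) = 19/3.
z changes by −(z-row coeff of x2)·ratio = −(-9/2)·(19/3) = 57/2.
New z = 57/2 + (57/2) = 57.

57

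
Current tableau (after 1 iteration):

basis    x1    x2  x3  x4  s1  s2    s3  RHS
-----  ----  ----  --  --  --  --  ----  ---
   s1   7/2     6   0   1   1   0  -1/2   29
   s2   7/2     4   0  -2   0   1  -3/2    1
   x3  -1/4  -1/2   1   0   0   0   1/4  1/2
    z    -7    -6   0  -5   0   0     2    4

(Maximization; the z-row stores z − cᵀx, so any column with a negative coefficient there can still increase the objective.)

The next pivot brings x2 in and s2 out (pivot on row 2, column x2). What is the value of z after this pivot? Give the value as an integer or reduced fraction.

Minimum ratio for x2: 1/4 = 1/4.
z changes by −(z-row coeff of x2)·ratio = −(-6)·(1/4) = 3/2.
New z = 4 + (3/2) = 11/2.

11/2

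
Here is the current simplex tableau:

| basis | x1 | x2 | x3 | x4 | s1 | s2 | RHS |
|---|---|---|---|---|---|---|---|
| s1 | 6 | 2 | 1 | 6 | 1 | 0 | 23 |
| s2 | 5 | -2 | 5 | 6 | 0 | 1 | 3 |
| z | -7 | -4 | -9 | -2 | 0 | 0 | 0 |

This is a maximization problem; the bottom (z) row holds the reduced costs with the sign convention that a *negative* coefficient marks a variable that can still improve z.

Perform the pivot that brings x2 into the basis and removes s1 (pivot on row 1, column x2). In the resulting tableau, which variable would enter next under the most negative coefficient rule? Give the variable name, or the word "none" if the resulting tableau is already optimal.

Pivot element 2. New z-row = old z-row − (-4)·(row 1/2).
Updated z-row coefficients: x1: 5, x2: 0, x3: -7, x4: 10, s1: 2, s2: 0.
The most negative is -7 in column x3, so x3 would enter next.

x3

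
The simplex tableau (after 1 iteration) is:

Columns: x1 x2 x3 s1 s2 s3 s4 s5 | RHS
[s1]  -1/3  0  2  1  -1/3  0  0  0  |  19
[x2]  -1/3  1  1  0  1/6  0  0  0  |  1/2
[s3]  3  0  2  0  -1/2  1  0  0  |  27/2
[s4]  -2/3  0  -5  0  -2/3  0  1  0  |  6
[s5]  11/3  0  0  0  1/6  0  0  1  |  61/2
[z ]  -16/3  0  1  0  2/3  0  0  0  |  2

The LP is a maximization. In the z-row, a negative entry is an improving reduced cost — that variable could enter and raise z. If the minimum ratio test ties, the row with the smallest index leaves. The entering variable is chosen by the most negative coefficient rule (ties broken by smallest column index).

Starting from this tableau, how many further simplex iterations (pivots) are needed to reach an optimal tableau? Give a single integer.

pivot: x1 in, s3 out → z = 26
pivot: s2 in, x2 out → z = 30
No improving column remains; optimal.

2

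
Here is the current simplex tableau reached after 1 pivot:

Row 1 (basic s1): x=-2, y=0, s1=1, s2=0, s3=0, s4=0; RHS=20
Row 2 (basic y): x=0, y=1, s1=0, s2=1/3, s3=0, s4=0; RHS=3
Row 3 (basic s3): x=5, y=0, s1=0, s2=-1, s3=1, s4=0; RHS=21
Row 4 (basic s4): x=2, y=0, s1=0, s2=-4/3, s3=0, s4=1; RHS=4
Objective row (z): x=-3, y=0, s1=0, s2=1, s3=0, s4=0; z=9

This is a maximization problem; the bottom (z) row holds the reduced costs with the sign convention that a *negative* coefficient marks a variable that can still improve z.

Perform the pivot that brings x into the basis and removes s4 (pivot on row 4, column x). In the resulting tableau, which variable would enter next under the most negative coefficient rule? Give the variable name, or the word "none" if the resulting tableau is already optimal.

Pivot element 2. New z-row = old z-row − (-3)·(row 4/2).
Updated z-row coefficients: x: 0, y: 0, s1: 0, s2: -1, s3: 0, s4: 3/2.
The most negative is -1 in column s2, so s2 would enter next.

s2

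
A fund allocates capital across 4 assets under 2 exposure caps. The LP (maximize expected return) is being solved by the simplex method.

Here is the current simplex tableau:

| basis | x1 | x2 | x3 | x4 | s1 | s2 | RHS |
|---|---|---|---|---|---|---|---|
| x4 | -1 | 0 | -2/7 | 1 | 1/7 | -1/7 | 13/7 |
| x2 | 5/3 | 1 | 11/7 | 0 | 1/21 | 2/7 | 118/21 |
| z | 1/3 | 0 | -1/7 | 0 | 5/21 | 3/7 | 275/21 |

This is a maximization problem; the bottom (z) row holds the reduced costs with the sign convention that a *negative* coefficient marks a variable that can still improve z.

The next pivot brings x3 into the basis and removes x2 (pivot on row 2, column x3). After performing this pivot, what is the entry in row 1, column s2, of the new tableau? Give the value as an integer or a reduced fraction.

-1/11

Pivot element is row 2, column x3: 11/7.
Normalize row 2: new (row 2, s2) = (2/7)/(11/7) = 2/11.
row 1 ← row 1 − (-2/7)·(new row 2): -1/7 − (-2/7)·(2/11) = -1/11.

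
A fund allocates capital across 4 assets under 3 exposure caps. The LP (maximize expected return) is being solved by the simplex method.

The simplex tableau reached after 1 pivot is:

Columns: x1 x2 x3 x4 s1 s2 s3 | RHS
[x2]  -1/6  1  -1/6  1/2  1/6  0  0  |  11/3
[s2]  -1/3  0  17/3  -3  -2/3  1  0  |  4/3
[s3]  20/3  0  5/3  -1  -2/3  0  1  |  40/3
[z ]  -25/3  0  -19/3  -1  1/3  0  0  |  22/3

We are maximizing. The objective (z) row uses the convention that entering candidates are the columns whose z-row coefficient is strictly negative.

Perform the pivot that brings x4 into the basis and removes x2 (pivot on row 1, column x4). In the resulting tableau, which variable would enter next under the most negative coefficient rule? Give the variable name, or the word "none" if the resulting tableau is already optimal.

Pivot element 1/2. New z-row = old z-row − (-1)·(row 1/(1/2)).
Updated z-row coefficients: x1: -26/3, x2: 2, x3: -20/3, x4: 0, s1: 2/3, s2: 0, s3: 0.
The most negative is -26/3 in column x1, so x1 would enter next.

x1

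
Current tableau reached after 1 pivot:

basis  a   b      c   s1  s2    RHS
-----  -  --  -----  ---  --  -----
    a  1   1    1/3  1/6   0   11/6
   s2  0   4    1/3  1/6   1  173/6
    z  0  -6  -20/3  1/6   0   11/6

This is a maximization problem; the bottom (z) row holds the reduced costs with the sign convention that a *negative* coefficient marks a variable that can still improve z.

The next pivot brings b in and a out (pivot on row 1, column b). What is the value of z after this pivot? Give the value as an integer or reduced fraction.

77/6

Minimum ratio for b: (11/6)/1 = 11/6.
z changes by −(z-row coeff of b)·ratio = −(-6)·(11/6) = 11.
New z = 11/6 + 11 = 77/6.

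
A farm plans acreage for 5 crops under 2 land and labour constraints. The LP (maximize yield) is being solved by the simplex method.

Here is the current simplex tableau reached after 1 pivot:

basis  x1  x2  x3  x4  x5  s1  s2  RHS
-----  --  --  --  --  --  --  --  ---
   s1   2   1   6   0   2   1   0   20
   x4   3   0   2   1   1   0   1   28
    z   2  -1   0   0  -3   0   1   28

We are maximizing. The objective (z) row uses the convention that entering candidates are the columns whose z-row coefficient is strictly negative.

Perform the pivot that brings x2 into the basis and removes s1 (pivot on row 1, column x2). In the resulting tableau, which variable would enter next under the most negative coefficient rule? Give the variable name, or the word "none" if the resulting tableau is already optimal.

Pivot element 1. New z-row = old z-row − (-1)·(row 1/1).
Updated z-row coefficients: x1: 4, x2: 0, x3: 6, x4: 0, x5: -1, s1: 1, s2: 1.
The most negative is -1 in column x5, so x5 would enter next.

x5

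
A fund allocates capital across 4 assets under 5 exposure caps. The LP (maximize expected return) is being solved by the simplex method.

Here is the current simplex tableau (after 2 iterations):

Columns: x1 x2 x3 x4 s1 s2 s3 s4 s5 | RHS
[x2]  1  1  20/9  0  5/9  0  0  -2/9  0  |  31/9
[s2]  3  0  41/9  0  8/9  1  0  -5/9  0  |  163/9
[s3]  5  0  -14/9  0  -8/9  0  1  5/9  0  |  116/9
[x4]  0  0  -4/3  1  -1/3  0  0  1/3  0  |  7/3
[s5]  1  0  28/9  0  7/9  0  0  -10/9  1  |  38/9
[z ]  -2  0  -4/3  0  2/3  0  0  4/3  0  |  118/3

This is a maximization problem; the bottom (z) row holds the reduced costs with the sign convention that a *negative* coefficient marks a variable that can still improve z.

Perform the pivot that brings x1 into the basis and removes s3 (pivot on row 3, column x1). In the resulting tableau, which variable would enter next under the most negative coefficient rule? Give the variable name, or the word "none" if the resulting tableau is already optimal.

x3

Pivot element 5. New z-row = old z-row − (-2)·(row 3/5).
Updated z-row coefficients: x1: 0, x2: 0, x3: -88/45, x4: 0, s1: 14/45, s2: 0, s3: 2/5, s4: 14/9, s5: 0.
The most negative is -88/45 in column x3, so x3 would enter next.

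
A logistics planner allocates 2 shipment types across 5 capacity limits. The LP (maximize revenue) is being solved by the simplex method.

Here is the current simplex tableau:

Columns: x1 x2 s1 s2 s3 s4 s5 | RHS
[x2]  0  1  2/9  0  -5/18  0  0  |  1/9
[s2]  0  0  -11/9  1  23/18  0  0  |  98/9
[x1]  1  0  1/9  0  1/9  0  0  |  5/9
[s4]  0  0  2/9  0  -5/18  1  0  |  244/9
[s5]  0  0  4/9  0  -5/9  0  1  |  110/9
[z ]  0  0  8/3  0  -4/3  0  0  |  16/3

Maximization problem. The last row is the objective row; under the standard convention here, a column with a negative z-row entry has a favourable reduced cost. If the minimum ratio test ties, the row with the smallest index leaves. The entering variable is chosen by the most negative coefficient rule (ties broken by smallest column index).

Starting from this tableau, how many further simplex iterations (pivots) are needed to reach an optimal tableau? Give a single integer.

pivot: s3 in, x1 out → z = 12
No improving column remains; optimal.

1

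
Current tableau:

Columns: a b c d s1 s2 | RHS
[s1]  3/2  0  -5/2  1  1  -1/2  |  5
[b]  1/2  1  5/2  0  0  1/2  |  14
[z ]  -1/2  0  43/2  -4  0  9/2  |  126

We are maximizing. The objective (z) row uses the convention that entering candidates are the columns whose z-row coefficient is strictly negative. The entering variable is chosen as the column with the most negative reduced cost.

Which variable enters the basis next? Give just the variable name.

d

Objective-row coefficients: a: -1/2, b: 0, c: 43/2, d: -4, s1: 0, s2: 9/2.
The most negative is -4 in column d, so d enters.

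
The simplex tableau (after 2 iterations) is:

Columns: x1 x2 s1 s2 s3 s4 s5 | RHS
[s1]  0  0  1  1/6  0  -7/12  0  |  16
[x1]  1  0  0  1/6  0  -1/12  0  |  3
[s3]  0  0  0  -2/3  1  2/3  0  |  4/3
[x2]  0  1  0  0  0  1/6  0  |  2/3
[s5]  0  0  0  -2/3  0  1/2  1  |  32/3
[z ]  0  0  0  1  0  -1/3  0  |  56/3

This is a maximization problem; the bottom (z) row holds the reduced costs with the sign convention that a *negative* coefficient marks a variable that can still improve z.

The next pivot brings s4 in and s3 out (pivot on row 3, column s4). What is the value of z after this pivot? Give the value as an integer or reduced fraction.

Minimum ratio for s4: (4/3)/(2/3) = 2.
z changes by −(z-row coeff of s4)·ratio = −(-1/3)·2 = 2/3.
New z = 56/3 + (2/3) = 58/3.

58/3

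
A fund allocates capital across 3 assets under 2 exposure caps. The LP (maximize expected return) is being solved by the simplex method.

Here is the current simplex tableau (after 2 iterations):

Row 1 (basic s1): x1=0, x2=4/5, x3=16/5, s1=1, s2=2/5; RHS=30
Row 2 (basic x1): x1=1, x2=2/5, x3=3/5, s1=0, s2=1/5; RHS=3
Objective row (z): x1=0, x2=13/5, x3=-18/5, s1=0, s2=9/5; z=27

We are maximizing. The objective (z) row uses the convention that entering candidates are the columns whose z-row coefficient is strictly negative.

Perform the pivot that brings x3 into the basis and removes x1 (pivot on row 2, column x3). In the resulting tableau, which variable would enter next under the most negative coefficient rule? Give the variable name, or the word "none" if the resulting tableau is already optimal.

none

Pivot element 3/5. New z-row = old z-row − (-18/5)·(row 2/(3/5)).
Updated z-row coefficients: x1: 6, x2: 5, x3: 0, s1: 0, s2: 3.
No coefficient is strictly negative; the tableau after this pivot is optimal.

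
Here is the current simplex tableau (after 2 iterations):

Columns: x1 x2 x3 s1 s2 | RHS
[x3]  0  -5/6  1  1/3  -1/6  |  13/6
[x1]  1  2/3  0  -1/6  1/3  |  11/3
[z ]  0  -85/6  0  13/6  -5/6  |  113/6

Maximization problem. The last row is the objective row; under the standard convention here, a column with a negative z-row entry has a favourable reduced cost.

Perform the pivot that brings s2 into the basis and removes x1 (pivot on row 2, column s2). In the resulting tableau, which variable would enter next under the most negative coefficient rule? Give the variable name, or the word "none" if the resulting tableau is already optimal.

x2

Pivot element 1/3. New z-row = old z-row − (-5/6)·(row 2/(1/3)).
Updated z-row coefficients: x1: 5/2, x2: -25/2, x3: 0, s1: 7/4, s2: 0.
The most negative is -25/2 in column x2, so x2 would enter next.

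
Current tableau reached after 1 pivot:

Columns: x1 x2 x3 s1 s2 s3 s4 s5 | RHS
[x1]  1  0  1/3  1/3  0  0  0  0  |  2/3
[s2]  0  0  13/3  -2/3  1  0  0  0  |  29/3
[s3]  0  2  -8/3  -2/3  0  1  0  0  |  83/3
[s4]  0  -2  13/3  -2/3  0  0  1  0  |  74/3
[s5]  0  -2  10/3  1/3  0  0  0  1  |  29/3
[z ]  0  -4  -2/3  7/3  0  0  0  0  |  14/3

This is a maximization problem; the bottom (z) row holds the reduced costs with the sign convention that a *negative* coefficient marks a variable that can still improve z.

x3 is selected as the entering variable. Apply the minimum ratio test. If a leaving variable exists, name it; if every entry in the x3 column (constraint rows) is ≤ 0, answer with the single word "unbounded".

x1

Ratios: row 1 (x1): (2/3)/(1/3) = 2; row 2 (s2): (29/3)/(13/3) = 29/13; row 3 (s3): entry -8/3 ≤ 0, skip; row 4 (s4): (74/3)/(13/3) = 74/13; row 5 (s5): (29/3)/(10/3) = 29/10.
Minimum ratio is in the x1 row, so x1 leaves.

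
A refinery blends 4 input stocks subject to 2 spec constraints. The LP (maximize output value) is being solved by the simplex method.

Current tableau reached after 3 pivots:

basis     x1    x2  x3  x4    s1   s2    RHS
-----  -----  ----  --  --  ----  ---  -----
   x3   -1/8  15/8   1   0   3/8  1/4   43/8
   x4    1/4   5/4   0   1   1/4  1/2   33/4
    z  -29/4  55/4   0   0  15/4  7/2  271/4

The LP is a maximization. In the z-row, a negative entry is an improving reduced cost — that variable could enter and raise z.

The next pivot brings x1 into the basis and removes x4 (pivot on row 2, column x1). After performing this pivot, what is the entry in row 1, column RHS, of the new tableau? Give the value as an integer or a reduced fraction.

19/2

Pivot element is row 2, column x1: 1/4.
Normalize row 2: new (row 2, RHS) = (33/4)/(1/4) = 33.
row 1 ← row 1 − (-1/8)·(new row 2): 43/8 − (-1/8)·33 = 19/2.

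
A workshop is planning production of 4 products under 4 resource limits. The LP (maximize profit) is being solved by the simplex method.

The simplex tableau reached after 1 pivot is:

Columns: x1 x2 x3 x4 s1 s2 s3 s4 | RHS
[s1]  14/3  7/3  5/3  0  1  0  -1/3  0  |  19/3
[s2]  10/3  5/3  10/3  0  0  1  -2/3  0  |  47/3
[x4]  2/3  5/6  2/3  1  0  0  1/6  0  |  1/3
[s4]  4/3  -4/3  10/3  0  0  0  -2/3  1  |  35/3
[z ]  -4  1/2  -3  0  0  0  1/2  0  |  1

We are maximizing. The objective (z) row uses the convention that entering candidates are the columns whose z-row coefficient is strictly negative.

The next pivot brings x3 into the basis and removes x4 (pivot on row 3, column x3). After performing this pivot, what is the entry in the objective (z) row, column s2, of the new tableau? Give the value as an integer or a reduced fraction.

Pivot element is row 3, column x3: 2/3.
Normalize row 3: new (row 3, s2) = 0/(2/3) = 0.
z-row ← z-row − (-3)·(new row 3): 0 − (-3)·0 = 0.

0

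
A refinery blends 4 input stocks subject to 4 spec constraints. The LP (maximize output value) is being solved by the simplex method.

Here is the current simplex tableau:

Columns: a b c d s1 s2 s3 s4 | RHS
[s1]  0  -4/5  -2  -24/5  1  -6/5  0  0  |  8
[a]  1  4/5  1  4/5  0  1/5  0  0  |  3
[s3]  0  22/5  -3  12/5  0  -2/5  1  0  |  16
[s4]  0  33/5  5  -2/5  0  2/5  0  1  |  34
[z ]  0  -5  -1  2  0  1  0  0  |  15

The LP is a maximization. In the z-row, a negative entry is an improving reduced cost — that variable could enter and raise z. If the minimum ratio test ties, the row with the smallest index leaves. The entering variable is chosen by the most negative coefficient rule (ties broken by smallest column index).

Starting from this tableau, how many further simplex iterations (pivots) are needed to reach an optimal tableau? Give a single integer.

2

pivot: b in, s3 out → z = 365/11
pivot: c in, a out → z = 1137/34
No improving column remains; optimal.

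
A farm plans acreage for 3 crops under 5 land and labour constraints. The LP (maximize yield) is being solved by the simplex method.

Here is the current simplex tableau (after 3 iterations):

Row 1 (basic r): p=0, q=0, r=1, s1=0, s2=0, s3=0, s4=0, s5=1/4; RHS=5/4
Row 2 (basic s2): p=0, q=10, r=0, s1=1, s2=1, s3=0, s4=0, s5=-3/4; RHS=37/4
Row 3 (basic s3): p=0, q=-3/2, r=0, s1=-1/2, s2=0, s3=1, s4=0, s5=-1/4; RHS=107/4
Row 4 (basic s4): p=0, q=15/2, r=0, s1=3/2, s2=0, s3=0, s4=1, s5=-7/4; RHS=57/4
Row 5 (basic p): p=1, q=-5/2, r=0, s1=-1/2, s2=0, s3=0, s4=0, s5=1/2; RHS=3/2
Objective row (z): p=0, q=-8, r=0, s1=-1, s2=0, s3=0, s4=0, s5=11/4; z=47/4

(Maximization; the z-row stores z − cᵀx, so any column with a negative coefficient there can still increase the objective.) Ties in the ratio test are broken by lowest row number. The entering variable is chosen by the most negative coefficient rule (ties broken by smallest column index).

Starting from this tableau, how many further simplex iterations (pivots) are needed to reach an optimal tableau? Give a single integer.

pivot: q in, s2 out → z = 383/20
pivot: s1 in, q out → z = 21
No improving column remains; optimal.

2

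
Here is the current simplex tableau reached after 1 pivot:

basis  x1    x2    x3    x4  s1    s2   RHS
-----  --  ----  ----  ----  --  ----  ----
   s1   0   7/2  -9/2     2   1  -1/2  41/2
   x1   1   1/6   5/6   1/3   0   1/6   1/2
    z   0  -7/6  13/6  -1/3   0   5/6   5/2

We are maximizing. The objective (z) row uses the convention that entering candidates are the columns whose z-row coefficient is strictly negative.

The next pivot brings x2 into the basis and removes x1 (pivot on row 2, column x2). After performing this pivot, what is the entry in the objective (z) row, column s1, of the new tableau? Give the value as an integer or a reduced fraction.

Pivot element is row 2, column x2: 1/6.
Normalize row 2: new (row 2, s1) = 0/(1/6) = 0.
z-row ← z-row − (-7/6)·(new row 2): 0 − (-7/6)·0 = 0.

0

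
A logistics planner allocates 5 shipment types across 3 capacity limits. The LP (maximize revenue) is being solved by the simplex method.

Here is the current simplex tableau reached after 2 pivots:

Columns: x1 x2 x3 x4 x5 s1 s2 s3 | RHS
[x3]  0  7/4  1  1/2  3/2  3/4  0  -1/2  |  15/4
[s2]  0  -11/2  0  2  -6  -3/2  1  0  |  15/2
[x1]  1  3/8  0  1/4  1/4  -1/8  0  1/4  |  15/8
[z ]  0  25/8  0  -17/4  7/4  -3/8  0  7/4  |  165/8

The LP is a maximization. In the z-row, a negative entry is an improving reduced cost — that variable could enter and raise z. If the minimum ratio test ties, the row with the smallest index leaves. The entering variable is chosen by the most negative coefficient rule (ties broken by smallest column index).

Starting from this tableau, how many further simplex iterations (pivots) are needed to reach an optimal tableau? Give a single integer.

pivot: x4 in, s2 out → z = 585/16
pivot: x5 in, x3 out → z = 695/16
pivot: s3 in, x1 out → z = 87/2
No improving column remains; optimal.

3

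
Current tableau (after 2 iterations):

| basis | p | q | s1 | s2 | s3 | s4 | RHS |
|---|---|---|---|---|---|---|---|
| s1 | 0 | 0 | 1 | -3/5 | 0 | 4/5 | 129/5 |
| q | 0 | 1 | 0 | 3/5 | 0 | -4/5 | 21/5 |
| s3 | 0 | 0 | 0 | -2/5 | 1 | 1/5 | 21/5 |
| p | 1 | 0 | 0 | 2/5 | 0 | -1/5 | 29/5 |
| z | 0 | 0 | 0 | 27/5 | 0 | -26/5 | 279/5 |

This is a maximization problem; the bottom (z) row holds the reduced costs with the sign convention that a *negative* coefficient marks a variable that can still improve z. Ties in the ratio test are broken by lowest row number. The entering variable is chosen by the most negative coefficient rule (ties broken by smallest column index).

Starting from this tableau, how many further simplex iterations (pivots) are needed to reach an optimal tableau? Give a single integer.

pivot: s4 in, s3 out → z = 165
pivot: s2 in, s1 out → z = 210
No improving column remains; optimal.

2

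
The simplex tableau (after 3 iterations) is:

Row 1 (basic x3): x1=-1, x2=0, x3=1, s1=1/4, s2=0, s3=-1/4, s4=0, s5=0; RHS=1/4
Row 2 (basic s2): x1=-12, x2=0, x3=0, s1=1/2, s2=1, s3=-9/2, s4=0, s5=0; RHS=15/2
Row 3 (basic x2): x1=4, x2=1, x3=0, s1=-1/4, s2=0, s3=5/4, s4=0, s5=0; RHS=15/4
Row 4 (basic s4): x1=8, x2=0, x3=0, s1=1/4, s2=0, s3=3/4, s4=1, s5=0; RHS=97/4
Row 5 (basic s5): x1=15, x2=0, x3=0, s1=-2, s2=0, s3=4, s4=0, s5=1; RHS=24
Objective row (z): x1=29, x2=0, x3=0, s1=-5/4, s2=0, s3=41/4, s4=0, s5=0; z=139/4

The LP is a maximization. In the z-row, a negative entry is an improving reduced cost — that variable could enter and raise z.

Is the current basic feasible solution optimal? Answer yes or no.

no

Column s1 has objective-row coefficient -5/4, which is negative; an improving pivot exists, so not yet optimal.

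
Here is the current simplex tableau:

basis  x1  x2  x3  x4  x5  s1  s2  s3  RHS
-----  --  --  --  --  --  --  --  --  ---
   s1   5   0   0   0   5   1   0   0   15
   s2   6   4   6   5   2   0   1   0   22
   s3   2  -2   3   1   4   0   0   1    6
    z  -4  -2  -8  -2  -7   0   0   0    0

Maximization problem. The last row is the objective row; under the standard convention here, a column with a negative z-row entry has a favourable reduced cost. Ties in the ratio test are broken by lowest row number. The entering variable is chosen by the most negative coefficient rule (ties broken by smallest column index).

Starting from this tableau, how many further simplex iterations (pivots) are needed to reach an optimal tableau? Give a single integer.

3

pivot: x3 in, s3 out → z = 16
pivot: x2 in, s2 out → z = 151/6
pivot: x5 in, s1 out → z = 92/3
No improving column remains; optimal.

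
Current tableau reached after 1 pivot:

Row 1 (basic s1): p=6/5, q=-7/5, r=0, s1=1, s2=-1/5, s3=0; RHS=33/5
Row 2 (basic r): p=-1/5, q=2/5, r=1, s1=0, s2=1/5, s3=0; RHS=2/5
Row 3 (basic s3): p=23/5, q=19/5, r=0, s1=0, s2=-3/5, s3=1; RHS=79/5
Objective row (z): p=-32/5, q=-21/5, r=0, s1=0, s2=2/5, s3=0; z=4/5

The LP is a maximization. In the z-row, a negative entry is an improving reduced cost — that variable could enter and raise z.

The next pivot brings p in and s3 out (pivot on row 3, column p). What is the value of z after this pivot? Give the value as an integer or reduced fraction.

Minimum ratio for p: (79/5)/(23/5) = 79/23.
z changes by −(z-row coeff of p)·ratio = −(-32/5)·(79/23) = 2528/115.
New z = 4/5 + (2528/115) = 524/23.

524/23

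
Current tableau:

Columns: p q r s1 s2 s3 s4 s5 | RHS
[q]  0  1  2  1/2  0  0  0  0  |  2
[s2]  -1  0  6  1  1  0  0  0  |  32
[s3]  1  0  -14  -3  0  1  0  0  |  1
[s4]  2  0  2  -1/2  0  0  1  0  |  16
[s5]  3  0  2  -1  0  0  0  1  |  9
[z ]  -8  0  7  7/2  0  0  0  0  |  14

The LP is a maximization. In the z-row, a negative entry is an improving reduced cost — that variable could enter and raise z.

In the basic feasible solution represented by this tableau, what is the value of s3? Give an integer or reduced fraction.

1

s3 is basic (row 3); its value is the RHS of that row: 1.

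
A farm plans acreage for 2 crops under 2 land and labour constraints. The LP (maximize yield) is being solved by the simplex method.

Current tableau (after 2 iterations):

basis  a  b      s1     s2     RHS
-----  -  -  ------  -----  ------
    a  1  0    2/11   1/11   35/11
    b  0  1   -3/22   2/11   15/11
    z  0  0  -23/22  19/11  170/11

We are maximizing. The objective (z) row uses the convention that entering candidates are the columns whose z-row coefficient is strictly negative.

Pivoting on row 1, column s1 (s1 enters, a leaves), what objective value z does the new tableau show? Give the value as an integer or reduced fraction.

135/4

Minimum ratio for s1: (35/11)/(2/11) = 35/2.
z changes by −(z-row coeff of s1)·ratio = −(-23/22)·(35/2) = 805/44.
New z = 170/11 + (805/44) = 135/4.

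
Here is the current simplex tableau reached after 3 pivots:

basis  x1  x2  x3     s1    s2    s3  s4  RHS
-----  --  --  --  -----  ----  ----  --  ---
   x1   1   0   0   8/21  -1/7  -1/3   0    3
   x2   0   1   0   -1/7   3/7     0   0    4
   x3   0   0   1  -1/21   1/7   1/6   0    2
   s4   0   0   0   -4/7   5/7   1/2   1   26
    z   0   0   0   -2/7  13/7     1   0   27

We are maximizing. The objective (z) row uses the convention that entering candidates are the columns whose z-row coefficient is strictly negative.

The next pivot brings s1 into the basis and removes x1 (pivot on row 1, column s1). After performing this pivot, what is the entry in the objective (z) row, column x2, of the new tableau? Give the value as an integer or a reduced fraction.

Pivot element is row 1, column s1: 8/21.
Normalize row 1: new (row 1, x2) = 0/(8/21) = 0.
z-row ← z-row − (-2/7)·(new row 1): 0 − (-2/7)·0 = 0.

0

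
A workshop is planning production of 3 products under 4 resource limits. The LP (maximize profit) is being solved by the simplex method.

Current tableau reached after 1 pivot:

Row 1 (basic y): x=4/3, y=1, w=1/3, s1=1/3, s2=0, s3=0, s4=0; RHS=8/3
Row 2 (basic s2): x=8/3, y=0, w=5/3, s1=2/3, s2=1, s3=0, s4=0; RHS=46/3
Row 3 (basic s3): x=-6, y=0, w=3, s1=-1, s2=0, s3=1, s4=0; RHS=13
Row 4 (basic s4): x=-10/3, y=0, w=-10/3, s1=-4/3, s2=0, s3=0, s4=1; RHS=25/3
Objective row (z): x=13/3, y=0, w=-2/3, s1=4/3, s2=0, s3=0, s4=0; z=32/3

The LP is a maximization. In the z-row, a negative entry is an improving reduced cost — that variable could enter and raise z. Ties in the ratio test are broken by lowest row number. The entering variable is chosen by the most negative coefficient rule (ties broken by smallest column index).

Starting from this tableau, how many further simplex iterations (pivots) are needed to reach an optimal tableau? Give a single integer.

pivot: w in, s3 out → z = 122/9
No improving column remains; optimal.

1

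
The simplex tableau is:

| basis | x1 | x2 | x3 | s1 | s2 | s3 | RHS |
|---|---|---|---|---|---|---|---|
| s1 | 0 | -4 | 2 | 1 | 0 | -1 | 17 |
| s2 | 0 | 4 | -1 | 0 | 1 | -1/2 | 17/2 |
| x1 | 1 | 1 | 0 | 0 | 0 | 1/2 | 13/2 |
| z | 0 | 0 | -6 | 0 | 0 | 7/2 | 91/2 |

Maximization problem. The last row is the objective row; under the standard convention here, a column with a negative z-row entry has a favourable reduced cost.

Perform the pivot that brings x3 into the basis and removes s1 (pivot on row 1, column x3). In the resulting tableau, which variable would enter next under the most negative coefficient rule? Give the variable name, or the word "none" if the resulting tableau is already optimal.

x2

Pivot element 2. New z-row = old z-row − (-6)·(row 1/2).
Updated z-row coefficients: x1: 0, x2: -12, x3: 0, s1: 3, s2: 0, s3: 1/2.
The most negative is -12 in column x2, so x2 would enter next.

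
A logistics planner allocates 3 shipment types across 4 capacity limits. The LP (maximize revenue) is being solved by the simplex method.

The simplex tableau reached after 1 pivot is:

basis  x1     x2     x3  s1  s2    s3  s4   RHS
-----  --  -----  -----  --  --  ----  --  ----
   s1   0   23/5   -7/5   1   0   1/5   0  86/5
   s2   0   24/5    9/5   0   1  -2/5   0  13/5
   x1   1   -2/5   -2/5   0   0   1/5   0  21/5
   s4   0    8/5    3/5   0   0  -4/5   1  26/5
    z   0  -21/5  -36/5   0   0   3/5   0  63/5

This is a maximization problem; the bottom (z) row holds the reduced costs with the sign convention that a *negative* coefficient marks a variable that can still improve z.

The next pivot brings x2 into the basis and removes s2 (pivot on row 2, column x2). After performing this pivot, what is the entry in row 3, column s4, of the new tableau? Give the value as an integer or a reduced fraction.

Pivot element is row 2, column x2: 24/5.
Normalize row 2: new (row 2, s4) = 0/(24/5) = 0.
row 3 ← row 3 − (-2/5)·(new row 2): 0 − (-2/5)·0 = 0.

0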